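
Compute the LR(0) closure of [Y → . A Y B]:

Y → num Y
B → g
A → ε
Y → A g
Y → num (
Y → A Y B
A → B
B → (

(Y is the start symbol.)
{ [A → . B], [A → .], [B → . (], [B → . g], [Y → . A Y B] }

Start with: [Y → . A Y B]
  [Y → . A Y B] has the dot before A: add [A → .], [A → . B]
  [A → . B] has the dot before B: add [B → . g], [B → . (]
No further items can be added.

CLOSURE = { [A → . B], [A → .], [B → . (], [B → . g], [Y → . A Y B] }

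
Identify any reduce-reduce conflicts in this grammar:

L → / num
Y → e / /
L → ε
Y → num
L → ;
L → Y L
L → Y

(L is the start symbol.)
A reduce-reduce conflict occurs when an LR(0) state has two complete items [A → α .] and [B → β .] — both call for a reduction, and with no lookahead the parser cannot choose between them.

Augment with L' → L and build the canonical LR(0) collection (I0 = CLOSURE({[L' → . L]}), then GOTO on every symbol after a dot until no new states appear). It has 11 states:
  I0: { [L → . / num], [L → . ;], [L → . Y L], [L → . Y], [L → .], [L' → . L], [Y → . e / /], [Y → . num] }  — shift, reduce
  I1: { [L → / . num] }  — shift
  I2: { [L → ; .] }  — reduce
  I3: { [L' → L .] }  — accept
  I4: { [L → . / num], [L → . ;], [L → . Y L], [L → . Y], [L → .], [L → Y . L], [L → Y .], [Y → . e / /], [Y → . num] }  — shift, 2 reduces
  I5: { [Y → e . / /] }  — shift
  I6: { [Y → num .] }  — reduce
  I7: { [Y → e / . /] }  — shift
  I8: { [Y → e / / .] }  — reduce
  I9: { [L → Y L .] }  — reduce
  I10: { [L → / num .] }  — reduce

I4 contains complete items [L → .], [L → Y .] — reduce-reduce conflict.

Answer: Yes — I4: [L → .] vs [L → Y .]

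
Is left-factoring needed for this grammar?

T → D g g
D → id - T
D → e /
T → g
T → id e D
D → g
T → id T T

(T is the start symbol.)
Left-factoring is needed when two productions for the same non-terminal
share a common prefix on the right-hand side.

Productions for T:
  T → D g g
  T → g
  T → id e D
  T → id T T
Productions for D:
  D → id - T
  D → e /
  D → g

Found common prefix 'id' in productions for T

Answer: Yes, T has productions with common prefix 'id'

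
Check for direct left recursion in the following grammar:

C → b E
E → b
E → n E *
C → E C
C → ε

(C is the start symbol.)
No direct left recursion

C → b E: starts with b
E → b: starts with b
E → n E *: starts with n
C → E C: starts with E
C → ε: starts with ε

No direct left recursion found.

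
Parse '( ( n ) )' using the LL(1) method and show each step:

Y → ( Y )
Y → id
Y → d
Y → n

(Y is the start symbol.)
Stack is shown with the top on the left.

Stack      Input        Action
------------------------------
Y $        ( ( n ) ) $  output Y → ( Y )
( Y ) $    ( ( n ) ) $  match '('
Y ) $      ( n ) ) $    output Y → ( Y )
( Y ) ) $  ( n ) ) $    match '('
Y ) ) $    n ) ) $      output Y → n
n ) ) $    n ) ) $      match 'n'
) ) $      ) ) $        match ')'
) $        ) $          match ')'
$          $            accept

The string is accepted.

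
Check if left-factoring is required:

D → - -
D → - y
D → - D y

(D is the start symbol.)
Left-factoring is needed when two productions for the same non-terminal
share a common prefix on the right-hand side.

Productions for D:
  D → - -
  D → - y
  D → - D y

Found common prefix '-' in productions for D

Answer: Yes, D has productions with common prefix '-'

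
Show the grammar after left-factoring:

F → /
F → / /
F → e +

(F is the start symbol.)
F → / F'
F' → ε
F' → /
F → e +

Left-factoring transforms A → αβ₁ | αβ₂ into A → αA' and A' → β₁ | β₂
(α is the longest common prefix among the alternatives). Repeat until
no nonterminal has two alternatives with a common prefix.

Round 1: F has alternatives sharing prefix '/'. Introduce F': F → / F'
  Add: F' → ε
  Add: F' → /

No remaining common prefixes — done.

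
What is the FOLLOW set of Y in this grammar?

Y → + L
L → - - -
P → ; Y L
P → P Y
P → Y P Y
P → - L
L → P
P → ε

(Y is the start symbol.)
{ $, '+', '-', ';' }

Y is the start symbol, so $ ∈ FOLLOW(Y).
In P → ; Y L: Y is followed by L, add FIRST(L) \ {ε} = { '+', '-', ';' }
  L is nullable, so also add FOLLOW(P)
In P → P Y: Y is at the end, add FOLLOW(P)
In P → Y P Y: Y is followed by P Y, add FIRST(P Y) \ {ε} = { '+', '-', ';' }
In P → Y P Y: Y is at the end, add FOLLOW(P)

The FOLLOW sets referred to above (computed the same way, to a fixed point):
  FOLLOW(P) = { $, '+', '-', ';' }

Taking the union: FOLLOW(Y) = { $, '+', '-', ';' }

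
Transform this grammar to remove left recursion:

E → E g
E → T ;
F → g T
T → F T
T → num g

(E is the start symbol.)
E is directly left-recursive. The standard transformation for
  A → A α₁ | ... | A α_m | β₁ | ... | β_n
is
  A  → β₁ A' | ... | β_n A'
  A' → α₁ A' | ... | α_m A' | ε

E → T ; becomes E → T ; E'
E → E g becomes E' → g E'
Add E' → ε

Productions for other non-terminals are unchanged:
  F → g T
  T → F T
  T → num g

Resulting grammar:
E → T ; E'
E' → g E'
E' → ε
F → g T
T → F T
T → num g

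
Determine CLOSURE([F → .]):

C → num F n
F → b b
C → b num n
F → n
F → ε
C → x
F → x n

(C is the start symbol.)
To compute CLOSURE, for each item [A → α.Bβ] where B is a non-terminal, add [B → .γ] for all productions B → γ; repeat for the newly added items until nothing changes.

Start with: [F → .]
The dot is at the end, so nothing is added.

CLOSURE = { [F → .] }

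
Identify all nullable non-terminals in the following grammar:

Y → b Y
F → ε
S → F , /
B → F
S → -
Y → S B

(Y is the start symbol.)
{ 'B', 'F' }

A non-terminal is nullable if it can derive ε (the empty string): either it has an ε-production, or it has a production whose right-hand side consists entirely of nullable non-terminals.

ε-productions: F → ε
So F is immediately nullable.
B → F: every symbol on the right is nullable, so B is nullable too.
No further non-terminal can be added: every production for the remaining non-terminals contains a terminal or a non-nullable non-terminal.
Nullable = { 'B', 'F' }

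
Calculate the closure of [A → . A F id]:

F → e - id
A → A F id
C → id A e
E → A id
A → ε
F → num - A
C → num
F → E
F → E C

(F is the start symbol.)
To compute CLOSURE, for each item [A → α.Bβ] where B is a non-terminal, add [B → .γ] for all productions B → γ; repeat for the newly added items until nothing changes.

Start with: [A → . A F id]
  [A → . A F id] has the dot before A: add [A → .]
No further items can be added.

CLOSURE = { [A → . A F id], [A → .] }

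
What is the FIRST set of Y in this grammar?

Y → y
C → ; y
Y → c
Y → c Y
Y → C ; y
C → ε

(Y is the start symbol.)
{ ';', 'c', 'y' }

FIRST sets of the other non-terminals involved (by the same procedure, iterated to a fixed point):
  FIRST(C) = { ';', ε }

From Y → y:
  - y is a terminal: add 'y' and stop
From Y → c:
  - c is a terminal: add 'c' and stop
From Y → c Y:
  - c is a terminal: add 'c' and stop
From Y → C ; y:
  - C is a non-terminal: add FIRST(C) \ {ε} = { ';' }
    C is nullable, so continue to the next symbol
  - ';' is a terminal: add ';' and stop

Collecting: FIRST(Y) = { ';', 'c', 'y' }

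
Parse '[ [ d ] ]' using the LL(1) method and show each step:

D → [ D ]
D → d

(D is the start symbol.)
LL(1) parsing maintains a stack (initially the start symbol over $) and the input. At each step: if the stack top is a terminal, match it against the current input token; if it is a non-terminal N, replace it with the RHS of M[N, lookahead] (the unique production whose predict set contains the lookahead).

Stack is shown with the top on the left.

Stack      Input        Action
------------------------------
D $        [ [ d ] ] $  output D → [ D ]
[ D ] $    [ [ d ] ] $  match '['
D ] $      [ d ] ] $    output D → [ D ]
[ D ] ] $  [ d ] ] $    match '['
D ] ] $    d ] ] $      output D → d
d ] ] $    d ] ] $      match 'd'
] ] $      ] ] $        match ']'
] $        ] $          match ']'
$          $            accept

The string is accepted.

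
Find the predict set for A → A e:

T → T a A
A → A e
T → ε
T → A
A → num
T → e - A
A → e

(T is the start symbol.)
{ 'e', 'num' }

PREDICT(A → A e) = (FIRST(RHS) \ {ε}) ∪ (FOLLOW(A) if ε ∈ FIRST(RHS), i.e. RHS ⇒* ε)
FIRST(A) = { 'e', 'num' }
FIRST(A e) = { 'e', 'num' }
ε ∉ FIRST(A e), so FOLLOW(A) is not added.
PREDICT(A → A e) = { 'e', 'num' }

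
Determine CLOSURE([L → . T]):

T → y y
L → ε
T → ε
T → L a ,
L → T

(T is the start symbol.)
To compute CLOSURE, for each item [A → α.Bβ] where B is a non-terminal, add [B → .γ] for all productions B → γ; repeat for the newly added items until nothing changes.

Start with: [L → . T]
  [L → . T] has the dot before T: add [T → . y y], [T → .], [T → . L a ,]
  [T → . L a ,] has the dot before L: add [L → .]
No further items can be added.

CLOSURE = { [L → . T], [L → .], [T → . L a ,], [T → . y y], [T → .] }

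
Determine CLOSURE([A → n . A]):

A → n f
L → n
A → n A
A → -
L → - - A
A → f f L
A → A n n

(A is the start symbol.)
To compute CLOSURE, for each item [A → α.Bβ] where B is a non-terminal, add [B → .γ] for all productions B → γ; repeat for the newly added items until nothing changes.

Start with: [A → n . A]
  [A → n . A] has the dot before A: add [A → . n f], [A → . n A], [A → . -], [A → . f f L], [A → . A n n]
No further items can be added.

CLOSURE = { [A → . -], [A → . A n n], [A → . f f L], [A → . n A], [A → . n f], [A → n . A] }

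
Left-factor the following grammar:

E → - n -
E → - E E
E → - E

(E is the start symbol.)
E → - E'
E' → n -
E' → E E''
E'' → E
E'' → ε

Left-factoring transforms A → αβ₁ | αβ₂ into A → αA' and A' → β₁ | β₂
(α is the longest common prefix among the alternatives). Repeat until
no nonterminal has two alternatives with a common prefix.

Round 1: E has alternatives sharing prefix '-'. Introduce E': E → - E'
  Add: E' → n -
  Add: E' → E E
  Add: E' → E

Round 2: E' has alternatives sharing prefix 'E'. Introduce E'': E' → E E''
  Add: E'' → E
  Add: E'' → ε

No remaining common prefixes — done.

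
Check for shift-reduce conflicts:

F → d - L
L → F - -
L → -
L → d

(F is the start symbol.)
Yes — I7: [L → d .] vs [F → d . - L]

Augment with F' → F and build the canonical LR(0) collection (I0 = CLOSURE({[F' → . F]}), then GOTO on every symbol after a dot until no new states appear). It has 10 states:
  I0: { [F → . d - L], [F' → . F] }  — shift
  I1: { [F' → F .] }  — accept
  I2: { [F → d . - L] }  — shift
  I3: { [F → . d - L], [F → d - . L], [L → . -], [L → . F - -], [L → . d] }  — shift
  I4: { [L → - .] }  — reduce
  I5: { [L → F . - -] }  — shift
  I6: { [F → d - L .] }  — reduce
  I7: { [F → d . - L], [L → d .] }  — shift, reduce
  I8: { [L → F - . -] }  — shift
  I9: { [L → F - - .] }  — reduce

I7 contains reduce item [L → d .] and shift item [F → d . - L] — shift-reduce conflict.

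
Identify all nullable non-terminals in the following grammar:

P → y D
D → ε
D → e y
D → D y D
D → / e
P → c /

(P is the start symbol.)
ε-productions: D → ε
So D is immediately nullable.
No further non-terminal can be added: every production for the remaining non-terminals contains a terminal or a non-nullable non-terminal.
Nullable = { 'D' }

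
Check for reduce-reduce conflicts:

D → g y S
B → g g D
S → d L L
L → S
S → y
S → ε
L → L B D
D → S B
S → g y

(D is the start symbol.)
Augment with D' → D and build the canonical LR(0) collection (I0 = CLOSURE({[D' → . D]}), then GOTO on every symbol after a dot until no new states appear). It has 20 states:
  I0: { [D → . S B], [D → . g y S], [D' → . D], [S → . d L L], [S → . g y], [S → . y], [S → .] }  — shift, reduce
  I1: { [D' → D .] }  — accept
  I2: { [B → . g g D], [D → S . B] }  — shift
  I3: { [L → . L B D], [L → . S], [S → . d L L], [S → . g y], [S → . y], [S → .], [S → d . L L] }  — shift, reduce
  I4: { [D → g . y S], [S → g . y] }  — shift
  I5: { [S → y .] }  — reduce
  I6: { [D → g y . S], [S → . d L L], [S → . g y], [S → . y], [S → .], [S → g y .] }  — shift, 2 reduces
  I7: { [D → g y S .] }  — reduce
  I8: { [S → g . y] }  — shift
  I9: { [S → g y .] }  — reduce
  I10: { [B → . g g D], [L → . L B D], [L → . S], [L → L . B D], [S → . d L L], [S → . g y], [S → . y], [S → .], [S → d L . L] }  — shift, reduce
  I11: { [L → S .] }  — reduce
  I12: { [D → . S B], [D → . g y S], [L → L B . D], [S → . d L L], [S → . g y], [S → . y], [S → .] }  — shift, reduce
  I13: { [B → . g g D], [L → L . B D], [S → d L L .] }  — shift, reduce
  I14: { [B → g . g D], [S → g . y] }  — shift
  I15: { [B → g g . D], [D → . S B], [D → . g y S], [S → . d L L], [S → . g y], [S → . y], [S → .] }  — shift, reduce
  I16: { [B → g g D .] }  — reduce
  I17: { [B → g . g D] }  — shift
  I18: { [L → L B D .] }  — reduce
  I19: { [D → S B .] }  — reduce

I6 contains complete items [S → .], [S → g y .] — reduce-reduce conflict.

Answer: Yes — I6: [S → .] vs [S → g y .]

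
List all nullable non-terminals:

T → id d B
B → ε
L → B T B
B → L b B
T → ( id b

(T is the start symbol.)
{ 'B' }

A non-terminal is nullable if it can derive ε (the empty string): either it has an ε-production, or it has a production whose right-hand side consists entirely of nullable non-terminals.

ε-productions: B → ε
So B is immediately nullable.
No further non-terminal can be added: every production for the remaining non-terminals contains a terminal or a non-nullable non-terminal.
Nullable = { 'B' }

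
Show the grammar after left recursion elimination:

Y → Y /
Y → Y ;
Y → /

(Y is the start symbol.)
Y → / Y'
Y' → / Y'
Y' → ; Y'
Y' → ε

Y is directly left-recursive. The standard transformation for
  A → A α₁ | ... | A α_m | β₁ | ... | β_n
is
  A  → β₁ A' | ... | β_n A'
  A' → α₁ A' | ... | α_m A' | ε

Y → / becomes Y → / Y'
Y → Y / becomes Y' → / Y'
Y → Y ; becomes Y' → ; Y'
Add Y' → ε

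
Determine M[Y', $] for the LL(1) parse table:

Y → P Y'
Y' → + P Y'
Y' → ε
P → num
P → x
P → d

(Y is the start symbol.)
Y' → ε

To find M[Y', $], we find productions for Y' where $ is in the predict set (PREDICT(N → α) = (FIRST(α) \ {ε}) ∪ (FOLLOW(N) if α ⇒* ε)).

Relevant sets:
  FOLLOW(Y') = { $ }

Y' → + P Y': PREDICT = { '+' }
Y' → ε: PREDICT = { $ }
  $ is in predict set, so this production goes in M[Y', $]

M[Y', $] = Y' → ε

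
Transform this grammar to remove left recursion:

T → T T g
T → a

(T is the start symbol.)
T → a T'
T' → T g T'
T' → ε

T is directly left-recursive. The standard transformation for
  A → A α₁ | ... | A α_m | β₁ | ... | β_n
is
  A  → β₁ A' | ... | β_n A'
  A' → α₁ A' | ... | α_m A' | ε

T → a becomes T → a T'
T → T T g becomes T' → T g T'
Add T' → ε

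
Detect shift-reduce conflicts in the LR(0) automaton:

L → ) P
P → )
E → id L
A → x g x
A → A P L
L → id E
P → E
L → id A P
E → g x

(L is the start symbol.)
A shift-reduce conflict occurs when an LR(0) state has both:
  - a complete (reduce) item [A → α .] (dot at the end), and
  - a shift item [B → β . c γ] (dot before a terminal).

Augment with L' → L and build the canonical LR(0) collection (I0 = CLOSURE({[L' → . L]}), then GOTO on every symbol after a dot until no new states appear). It has 18 states:
  I0: { [L → . ) P], [L → . id A P], [L → . id E], [L' → . L] }  — shift
  I1: { [E → . g x], [E → . id L], [L → ) . P], [P → . )], [P → . E] }  — shift
  I2: { [L' → L .] }  — accept
  I3: { [A → . A P L], [A → . x g x], [E → . g x], [E → . id L], [L → id . A P], [L → id . E] }  — shift
  I4: { [A → A . P L], [E → . g x], [E → . id L], [L → id A . P], [P → . )], [P → . E] }  — shift
  I5: { [L → id E .] }  — reduce
  I6: { [E → g . x] }  — shift
  I7: { [E → id . L], [L → . ) P], [L → . id A P], [L → . id E] }  — shift
  I8: { [A → x . g x] }  — shift
  I9: { [A → x g . x] }  — shift
  I10: { [A → x g x .] }  — reduce
  I11: { [E → id L .] }  — reduce
  I12: { [E → g x .] }  — reduce
  I13: { [P → ) .] }  — reduce
  I14: { [P → E .] }  — reduce
  I15: { [A → A P . L], [L → . ) P], [L → . id A P], [L → . id E], [L → id A P .] }  — shift, reduce
  I16: { [A → A P L .] }  — reduce
  I17: { [L → ) P .] }  — reduce

I15 contains reduce item [L → id A P .] and shift items [L → . ) P], [L → . id A P], [L → . id E] — shift-reduce conflict.

Answer: Yes — I15: [L → id A P .] vs [L → . ) P]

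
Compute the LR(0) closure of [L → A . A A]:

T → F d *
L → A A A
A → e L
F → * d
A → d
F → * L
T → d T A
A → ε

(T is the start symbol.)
{ [A → . d], [A → . e L], [A → .], [L → A . A A] }

To compute CLOSURE, for each item [A → α.Bβ] where B is a non-terminal, add [B → .γ] for all productions B → γ; repeat for the newly added items until nothing changes.

Start with: [L → A . A A]
  [L → A . A A] has the dot before A: add [A → . e L], [A → . d], [A → .]
No further items can be added.

CLOSURE = { [A → . d], [A → . e L], [A → .], [L → A . A A] }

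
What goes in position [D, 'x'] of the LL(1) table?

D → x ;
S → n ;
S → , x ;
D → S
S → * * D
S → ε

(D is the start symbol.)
To find M[D, 'x'], we find productions for D where 'x' is in the predict set (PREDICT(N → α) = (FIRST(α) \ {ε}) ∪ (FOLLOW(N) if α ⇒* ε)).

Relevant sets:
  FIRST(S) = { '*', ',', 'n', ε }
  FOLLOW(D) = { $ }

D → x ;: PREDICT = { 'x' }
  'x' is in predict set, so this production goes in M[D, 'x']
D → S: PREDICT = { $, '*', ',', 'n' }

M[D, 'x'] = D → x ;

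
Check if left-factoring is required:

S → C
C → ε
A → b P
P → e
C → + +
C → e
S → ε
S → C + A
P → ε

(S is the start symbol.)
Left-factoring is needed when two productions for the same non-terminal
share a common prefix on the right-hand side.

Productions for S:
  S → C
  S → ε
  S → C + A
Productions for C:
  C → ε
  C → + +
  C → e
Productions for P:
  P → e
  P → ε

Found common prefix 'C' in productions for S

Answer: Yes, S has productions with common prefix 'C'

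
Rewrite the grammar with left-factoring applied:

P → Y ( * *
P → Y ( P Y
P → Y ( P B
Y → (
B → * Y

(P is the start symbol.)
Left-factoring transforms A → αβ₁ | αβ₂ into A → αA' and A' → β₁ | β₂
(α is the longest common prefix among the alternatives). Repeat until
no nonterminal has two alternatives with a common prefix.

Round 1: P has alternatives sharing prefix 'Y ('. Introduce P': P → Y ( P'
  Add: P' → * *
  Add: P' → P Y
  Add: P' → P B

Round 2: P' has alternatives sharing prefix 'P'. Introduce P'': P' → P P''
  Add: P'' → Y
  Add: P'' → B

No remaining common prefixes — done.

Resulting grammar:
P → Y ( P'
P' → * *
P' → P P''
P'' → Y
P'' → B
Y → (
B → * Y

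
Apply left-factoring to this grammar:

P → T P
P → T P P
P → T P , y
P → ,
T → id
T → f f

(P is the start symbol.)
P → T P P'
P' → ε
P' → P
P' → , y
P → ,
T → id
T → f f

Left-factoring transforms A → αβ₁ | αβ₂ into A → αA' and A' → β₁ | β₂
(α is the longest common prefix among the alternatives). Repeat until
no nonterminal has two alternatives with a common prefix.

Round 1: P has alternatives sharing prefix 'T P'. Introduce P': P → T P P'
  Add: P' → ε
  Add: P' → P
  Add: P' → , y

No remaining common prefixes — done.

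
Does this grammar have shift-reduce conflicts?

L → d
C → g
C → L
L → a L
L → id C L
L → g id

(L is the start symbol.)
A shift-reduce conflict occurs when an LR(0) state has both:
  - a complete (reduce) item [A → α .] (dot at the end), and
  - a shift item [B → β . c γ] (dot before a terminal).

Augment with L' → L and build the canonical LR(0) collection (I0 = CLOSURE({[L' → . L]}), then GOTO on every symbol after a dot until no new states appear). It has 12 states:
  I0: { [L → . a L], [L → . d], [L → . g id], [L → . id C L], [L' → . L] }  — shift
  I1: { [L' → L .] }  — accept
  I2: { [L → . a L], [L → . d], [L → . g id], [L → . id C L], [L → a . L] }  — shift
  I3: { [L → d .] }  — reduce
  I4: { [L → g . id] }  — shift
  I5: { [C → . L], [C → . g], [L → . a L], [L → . d], [L → . g id], [L → . id C L], [L → id . C L] }  — shift
  I6: { [L → . a L], [L → . d], [L → . g id], [L → . id C L], [L → id C . L] }  — shift
  I7: { [C → L .] }  — reduce
  I8: { [C → g .], [L → g . id] }  — shift, reduce
  I9: { [L → g id .] }  — reduce
  I10: { [L → id C L .] }  — reduce
  I11: { [L → a L .] }  — reduce

I8 contains reduce item [C → g .] and shift item [L → g . id] — shift-reduce conflict.

Answer: Yes — I8: [C → g .] vs [L → g . id]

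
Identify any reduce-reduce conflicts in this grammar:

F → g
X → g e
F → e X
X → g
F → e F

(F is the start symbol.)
Yes — I6: [F → g .] vs [X → g .]

A reduce-reduce conflict occurs when an LR(0) state has two complete items [A → α .] and [B → β .] — both call for a reduction, and with no lookahead the parser cannot choose between them.

Augment with F' → F and build the canonical LR(0) collection (I0 = CLOSURE({[F' → . F]}), then GOTO on every symbol after a dot until no new states appear). It has 8 states:
  I0: { [F → . e F], [F → . e X], [F → . g], [F' → . F] }  — shift
  I1: { [F' → F .] }  — accept
  I2: { [F → . e F], [F → . e X], [F → . g], [F → e . F], [F → e . X], [X → . g e], [X → . g] }  — shift
  I3: { [F → g .] }  — reduce
  I4: { [F → e F .] }  — reduce
  I5: { [F → e X .] }  — reduce
  I6: { [F → g .], [X → g . e], [X → g .] }  — shift, 2 reduces
  I7: { [X → g e .] }  — reduce

I6 contains complete items [F → g .], [X → g .] — reduce-reduce conflict.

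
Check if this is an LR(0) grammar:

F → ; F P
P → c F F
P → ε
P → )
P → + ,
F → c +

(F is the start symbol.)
A grammar is LR(0) if no state in the canonical LR(0) collection has:
  - both a shift item (dot before a terminal) and a complete item (shift-reduce conflict), or
  - two or more complete items (reduce-reduce conflict; the accept item [F' → F .] counts as a complete item here).

Augment with F' → F and build the canonical LR(0) collection (I0 = CLOSURE({[F' → . F]}), then GOTO on every symbol after a dot until no new states appear). It has 13 states:
  I0: { [F → . ; F P], [F → . c +], [F' → . F] }  — shift
  I1: { [F → . ; F P], [F → . c +], [F → ; . F P] }  — shift
  I2: { [F' → F .] }  — accept
  I3: { [F → c . +] }  — shift
  I4: { [F → c + .] }  — reduce
  I5: { [F → ; F . P], [P → . )], [P → . + ,], [P → . c F F], [P → .] }  — shift, reduce
  I6: { [P → ) .] }  — reduce
  I7: { [P → + . ,] }  — shift
  I8: { [F → ; F P .] }  — reduce
  I9: { [F → . ; F P], [F → . c +], [P → c . F F] }  — shift
  I10: { [F → . ; F P], [F → . c +], [P → c F . F] }  — shift
  I11: { [P → c F F .] }  — reduce
  I12: { [P → + , .] }  — reduce

Conflict in state I5:
  Shift-reduce conflict between [P → .] and [P → . )]
So the grammar is NOT LR(0).

Answer: No. Shift-reduce conflict between [P → .] and [P → . )]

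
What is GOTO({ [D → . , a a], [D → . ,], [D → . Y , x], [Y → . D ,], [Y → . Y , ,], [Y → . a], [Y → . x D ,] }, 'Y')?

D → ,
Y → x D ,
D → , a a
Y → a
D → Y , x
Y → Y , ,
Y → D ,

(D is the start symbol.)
{ [D → Y . , x], [Y → Y . , ,] }

GOTO(I, 'Y') = CLOSURE({ [A → αX.β] : [A → α.Xβ] ∈ I, X = 'Y' })

Items with dot before 'Y', with the dot advanced:
  [D → . Y , x] → [D → Y . , x]
  [Y → . Y , ,] → [Y → Y . , ,]
Closure adds nothing (no advanced item has the dot before a non-terminal).

GOTO = { [D → Y . , x], [Y → Y . , ,] }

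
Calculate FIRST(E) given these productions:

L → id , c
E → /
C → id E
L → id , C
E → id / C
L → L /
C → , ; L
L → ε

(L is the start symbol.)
{ '/', 'id' }

From E → /:
  - '/' is a terminal: add '/' and stop
From E → id / C:
  - id is a terminal: add 'id' and stop

Collecting: FIRST(E) = { '/', 'id' }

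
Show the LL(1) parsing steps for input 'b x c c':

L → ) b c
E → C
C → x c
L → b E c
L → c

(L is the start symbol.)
LL(1) parsing maintains a stack (initially the start symbol over $) and the input. At each step: if the stack top is a terminal, match it against the current input token; if it is a non-terminal N, replace it with the RHS of M[N, lookahead] (the unique production whose predict set contains the lookahead).

Stack is shown with the top on the left.

Stack    Input      Action
--------------------------
L $      b x c c $  output L → b E c
b E c $  b x c c $  match 'b'
E c $    x c c $    output E → C
C c $    x c c $    output C → x c
x c c $  x c c $    match 'x'
c c $    c c $      match 'c'
c $      c $        match 'c'
$        $          accept

The string is accepted.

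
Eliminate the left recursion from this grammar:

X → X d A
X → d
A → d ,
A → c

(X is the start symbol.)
X is directly left-recursive. The standard transformation for
  A → A α₁ | ... | A α_m | β₁ | ... | β_n
is
  A  → β₁ A' | ... | β_n A'
  A' → α₁ A' | ... | α_m A' | ε

X → d becomes X → d X'
X → X d A becomes X' → d A X'
Add X' → ε

Productions for other non-terminals are unchanged:
  A → d ,
  A → c

Resulting grammar:
X → d X'
X' → d A X'
X' → ε
A → d ,
A → c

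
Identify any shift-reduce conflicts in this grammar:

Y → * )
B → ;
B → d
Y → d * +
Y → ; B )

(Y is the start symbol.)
No shift-reduce conflicts

Augment with Y' → Y and build the canonical LR(0) collection (I0 = CLOSURE({[Y' → . Y]}), then GOTO on every symbol after a dot until no new states appear). It has 12 states:
  I0: { [Y → . * )], [Y → . ; B )], [Y → . d * +], [Y' → . Y] }  — shift
  I1: { [Y → * . )] }  — shift
  I2: { [B → . ;], [B → . d], [Y → ; . B )] }  — shift
  I3: { [Y' → Y .] }  — accept
  I4: { [Y → d . * +] }  — shift
  I5: { [Y → d * . +] }  — shift
  I6: { [Y → d * + .] }  — reduce
  I7: { [B → ; .] }  — reduce
  I8: { [Y → ; B . )] }  — shift
  I9: { [B → d .] }  — reduce
  I10: { [Y → ; B ) .] }  — reduce
  I11: { [Y → * ) .] }  — reduce

No state contains both a complete item and a shift item.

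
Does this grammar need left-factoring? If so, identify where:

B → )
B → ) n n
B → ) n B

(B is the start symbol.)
Yes, B has productions with common prefix ')'

Left-factoring is needed when two productions for the same non-terminal
share a common prefix on the right-hand side.

Productions for B:
  B → )
  B → ) n n
  B → ) n B

Found common prefix ')' in productions for B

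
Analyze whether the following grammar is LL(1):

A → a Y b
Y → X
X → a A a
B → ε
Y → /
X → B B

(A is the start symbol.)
A grammar is LL(1) if for each non-terminal N with multiple productions, the predict sets of those productions are pairwise disjoint, where PREDICT(N → α) = (FIRST(α) \ {ε}) ∪ (FOLLOW(N) if α ⇒* ε).

Relevant sets:
  FIRST(X) = { 'a', ε }
  FIRST(B) = { ε }
  FOLLOW(Y) = { 'b' }
  FOLLOW(X) = { 'b' }

For Y:
  PREDICT(Y → X) = { 'a', 'b' }
  PREDICT(Y → '/') = { '/' }
For X:
  PREDICT(X → a A a) = { 'a' }
  PREDICT(X → B B) = { 'b' }
A, B have a single production, so nothing to check there.

All predict sets are disjoint. The grammar IS LL(1).

Answer: Yes, the grammar is LL(1).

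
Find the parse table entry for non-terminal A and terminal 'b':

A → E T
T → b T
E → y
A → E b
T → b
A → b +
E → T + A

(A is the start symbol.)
A → E T, A → E b, A → b +

To find M[A, 'b'], we find productions for A where 'b' is in the predict set (PREDICT(N → α) = (FIRST(α) \ {ε}) ∪ (FOLLOW(N) if α ⇒* ε)).

Relevant sets:
  FIRST(E) = { 'b', 'y' }

A → E T: PREDICT = { 'b', 'y' }
  'b' is in predict set, so this production goes in M[A, 'b']
A → E b: PREDICT = { 'b', 'y' }
  'b' is in predict set, so this production goes in M[A, 'b']
A → b +: PREDICT = { 'b' }
  'b' is in predict set, so this production goes in M[A, 'b']

M[A, 'b'] = A → E T, A → E b, A → b +  (a multiply-defined cell — the grammar is not LL(1))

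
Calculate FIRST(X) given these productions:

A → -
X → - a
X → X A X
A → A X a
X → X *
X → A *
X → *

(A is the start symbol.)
{ '*', '-' }

FIRST sets of the other non-terminals involved (by the same procedure, iterated to a fixed point):
  FIRST(A) = { '-' }

From X → - a:
  - '-' is a terminal: add '-' and stop
From X → X A X:
  - X is the symbol being defined: contributes nothing new
    X is not nullable, so stop
From X → X *:
  - X is the symbol being defined: contributes nothing new
    X is not nullable, so stop
From X → A *:
  - A is a non-terminal: add FIRST(A) \ {ε} = { '-' }
    A is not nullable, so stop
From X → *:
  - '*' is a terminal: add '*' and stop

Collecting: FIRST(X) = { '*', '-' }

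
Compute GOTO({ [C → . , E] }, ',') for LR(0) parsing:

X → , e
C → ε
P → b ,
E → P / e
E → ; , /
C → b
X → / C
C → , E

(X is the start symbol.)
GOTO(I, ',') = CLOSURE({ [A → αX.β] : [A → α.Xβ] ∈ I, X = ',' })

Items with dot before ',', with the dot advanced:
  [C → . , E] → [C → , . E]
Closure of the advanced items:
  [C → , . E] has the dot before E: add [E → . P / e], [E → . ; , /]
  [E → . P / e] has the dot before P: add [P → . b ,]

GOTO = { [C → , . E], [E → . ; , /], [E → . P / e], [P → . b ,] }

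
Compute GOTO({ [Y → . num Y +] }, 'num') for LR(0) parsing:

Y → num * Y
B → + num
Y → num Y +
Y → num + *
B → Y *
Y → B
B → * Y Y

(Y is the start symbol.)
GOTO(I, 'num') = CLOSURE({ [A → αX.β] : [A → α.Xβ] ∈ I, X = 'num' })

Items with dot before 'num', with the dot advanced:
  [Y → . num Y +] → [Y → num . Y +]
Closure of the advanced items:
  [Y → num . Y +] has the dot before Y: add [Y → . num * Y], [Y → . num Y +], [Y → . num + *], [Y → . B]
  [Y → . B] has the dot before B: add [B → . + num], [B → . Y *], [B → . * Y Y]

GOTO = { [B → . * Y Y], [B → . + num], [B → . Y *], [Y → . B], [Y → . num * Y], [Y → . num + *], [Y → . num Y +], [Y → num . Y +] }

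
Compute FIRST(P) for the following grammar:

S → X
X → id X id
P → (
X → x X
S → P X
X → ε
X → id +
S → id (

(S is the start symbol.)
From P → (:
  - '(' is a terminal: add '(' and stop

Collecting: FIRST(P) = { '(' }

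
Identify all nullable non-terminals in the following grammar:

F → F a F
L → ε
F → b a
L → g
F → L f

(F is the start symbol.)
{ 'L' }

A non-terminal is nullable if it can derive ε (the empty string): either it has an ε-production, or it has a production whose right-hand side consists entirely of nullable non-terminals.

ε-productions: L → ε
So L is immediately nullable.
No further non-terminal can be added: every production for the remaining non-terminals contains a terminal or a non-nullable non-terminal.
Nullable = { 'L' }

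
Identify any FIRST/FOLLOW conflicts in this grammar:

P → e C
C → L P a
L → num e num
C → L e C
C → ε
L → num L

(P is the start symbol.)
A FIRST/FOLLOW conflict occurs when a non-terminal N has a nullable alternative N → β (β ⇒* ε) and another alternative N → α with FIRST(α) ∩ FOLLOW(N) ≠ ∅: on such a lookahead the parser cannot decide between expanding α and letting N vanish via β.

Nullable non-terminals: C.
FIRST sets used below: FIRST(L) = { 'num' }

C: nullable alternative(s) C → ε; FOLLOW(C) = { $, 'a' }
  C → L P a: FIRST \ {ε} = { 'num' } — disjoint from FOLLOW(C)
  C → L e C: FIRST \ {ε} = { 'num' } — disjoint from FOLLOW(C)
  C → ε: FIRST \ {ε} = { } — this is the only nullable alternative, skip

L, P have no nullable alternative, so no FIRST/FOLLOW check is needed there.

No FIRST/FOLLOW conflicts found.

Answer: No FIRST/FOLLOW conflicts.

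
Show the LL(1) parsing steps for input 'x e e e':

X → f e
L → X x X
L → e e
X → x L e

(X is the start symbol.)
LL(1) parsing maintains a stack (initially the start symbol over $) and the input. At each step: if the stack top is a terminal, match it against the current input token; if it is a non-terminal N, replace it with the RHS of M[N, lookahead] (the unique production whose predict set contains the lookahead).

Stack is shown with the top on the left.

Stack    Input      Action
--------------------------
X $      x e e e $  output X → x L e
x L e $  x e e e $  match 'x'
L e $    e e e $    output L → e e
e e e $  e e e $    match 'e'
e e $    e e $      match 'e'
e $      e $        match 'e'
$        $          accept

The string is accepted.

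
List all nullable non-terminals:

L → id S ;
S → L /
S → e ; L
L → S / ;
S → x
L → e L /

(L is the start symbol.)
A non-terminal is nullable if it can derive ε (the empty string): either it has an ε-production, or it has a production whose right-hand side consists entirely of nullable non-terminals.

There are no ε-productions, so no non-terminal can derive ε.
No non-terminals are nullable.

Answer: None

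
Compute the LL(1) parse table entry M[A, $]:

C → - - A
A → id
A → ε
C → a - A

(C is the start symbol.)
To find M[A, $], we find productions for A where $ is in the predict set (PREDICT(N → α) = (FIRST(α) \ {ε}) ∪ (FOLLOW(N) if α ⇒* ε)).

Relevant sets:
  FOLLOW(A) = { $ }

A → id: PREDICT = { 'id' }
A → ε: PREDICT = { $ }
  $ is in predict set, so this production goes in M[A, $]

M[A, $] = A → ε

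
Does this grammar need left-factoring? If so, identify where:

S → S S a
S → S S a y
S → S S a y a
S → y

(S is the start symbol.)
Yes, S has productions with common prefix 'S S a'

Left-factoring is needed when two productions for the same non-terminal
share a common prefix on the right-hand side.

Productions for S:
  S → S S a
  S → S S a y
  S → S S a y a
  S → y

Found common prefix 'S S a' in productions for S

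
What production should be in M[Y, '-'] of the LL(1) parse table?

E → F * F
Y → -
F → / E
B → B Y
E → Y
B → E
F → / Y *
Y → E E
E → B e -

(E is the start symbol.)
To find M[Y, '-'], we find productions for Y where '-' is in the predict set (PREDICT(N → α) = (FIRST(α) \ {ε}) ∪ (FOLLOW(N) if α ⇒* ε)).

Relevant sets:
  FIRST(E) = { '-', '/' }

Y → -: PREDICT = { '-' }
  '-' is in predict set, so this production goes in M[Y, '-']
Y → E E: PREDICT = { '-', '/' }
  '-' is in predict set, so this production goes in M[Y, '-']

M[Y, '-'] = Y → -, Y → E E  (a multiply-defined cell — the grammar is not LL(1))

Answer: Y → -, Y → E E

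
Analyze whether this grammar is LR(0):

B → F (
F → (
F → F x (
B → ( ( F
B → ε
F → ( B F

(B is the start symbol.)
Augment with B' → B and build the canonical LR(0) collection (I0 = CLOSURE({[B' → . B]}), then GOTO on every symbol after a dot until no new states appear). It has 12 states:
  I0: { [B → . ( ( F], [B → . F (], [B → .], [B' → . B], [F → . ( B F], [F → . (], [F → . F x (] }  — shift, reduce
  I1: { [B → ( . ( F], [B → . ( ( F], [B → . F (], [B → .], [F → ( . B F], [F → ( .], [F → . ( B F], [F → . (], [F → . F x (] }  — shift, 2 reduces
  I2: { [B' → B .] }  — accept
  I3: { [B → F . (], [F → F . x (] }  — shift
  I4: { [B → F ( .] }  — reduce
  I5: { [F → F x . (] }  — shift
  I6: { [F → F x ( .] }  — reduce
  I7: { [B → ( ( . F], [B → ( . ( F], [B → . ( ( F], [B → . F (], [B → .], [F → ( . B F], [F → ( .], [F → . ( B F], [F → . (], [F → . F x (] }  — shift, 2 reduces
  I8: { [F → ( B . F], [F → . ( B F], [F → . (], [F → . F x (] }  — shift
  I9: { [B → . ( ( F], [B → . F (], [B → .], [F → ( . B F], [F → ( .], [F → . ( B F], [F → . (], [F → . F x (] }  — shift, 2 reduces
  I10: { [F → ( B F .], [F → F . x (] }  — shift, reduce
  I11: { [B → ( ( F .], [B → F . (], [F → F . x (] }  — shift, reduce

Conflict in state I0:
  Shift-reduce conflict between [B → .] and [B → . ( ( F]
So the grammar is NOT LR(0).

Answer: No. Shift-reduce conflict between [B → .] and [B → . ( ( F]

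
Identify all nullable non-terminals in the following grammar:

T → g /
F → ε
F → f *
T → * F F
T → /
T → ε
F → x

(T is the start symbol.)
{ 'F', 'T' }

ε-productions: F → ε, T → ε
So F, T are immediately nullable.
Every non-terminal is now nullable.
Nullable = { 'F', 'T' }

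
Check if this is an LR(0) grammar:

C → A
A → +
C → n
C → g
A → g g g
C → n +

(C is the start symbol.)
A grammar is LR(0) if no state in the canonical LR(0) collection has:
  - both a shift item (dot before a terminal) and a complete item (shift-reduce conflict), or
  - two or more complete items (reduce-reduce conflict; the accept item [C' → C .] counts as a complete item here).

Augment with C' → C and build the canonical LR(0) collection (I0 = CLOSURE({[C' → . C]}), then GOTO on every symbol after a dot until no new states appear). It has 9 states:
  I0: { [A → . +], [A → . g g g], [C → . A], [C → . g], [C → . n +], [C → . n], [C' → . C] }  — shift
  I1: { [A → + .] }  — reduce
  I2: { [C → A .] }  — reduce
  I3: { [C' → C .] }  — accept
  I4: { [A → g . g g], [C → g .] }  — shift, reduce
  I5: { [C → n . +], [C → n .] }  — shift, reduce
  I6: { [C → n + .] }  — reduce
  I7: { [A → g g . g] }  — shift
  I8: { [A → g g g .] }  — reduce

Conflict in state I4:
  Shift-reduce conflict between [C → g .] and [A → g . g g]
So the grammar is NOT LR(0).

Answer: No. Shift-reduce conflict between [C → g .] and [A → g . g g]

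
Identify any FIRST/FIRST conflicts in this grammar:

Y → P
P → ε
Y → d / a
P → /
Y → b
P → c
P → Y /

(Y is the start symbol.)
Yes. Y → P / Y → d '/' a on { 'd' }; Y → P / Y → b on { 'b' }; P → '/' / P → Y '/' on { '/' }; P → c / P → Y '/' on { 'c' }

FIRST sets of the non-terminals at (or reachable through a nullable prefix from) the front of some alternative:
  FIRST(P) = { '/', 'b', 'c', 'd', ε }
  FIRST(Y) = { '/', 'b', 'c', 'd', ε }

Productions for Y:
  Y → P: FIRST = { '/', 'b', 'c', 'd', ε }
  Y → d / a: FIRST = { 'd' }
  Y → b: FIRST = { 'b' }
Productions for P:
  P → ε: FIRST = { ε }
  P → /: FIRST = { '/' }
  P → c: FIRST = { 'c' }
  P → Y /: FIRST = { '/', 'b', 'c', 'd' }

Conflict for Y: Y → P and Y → d / a
  Overlap: { 'd' }
Conflict for Y: Y → P and Y → b
  Overlap: { 'b' }
Conflict for P: P → / and P → Y /
  Overlap: { '/' }
Conflict for P: P → c and P → Y /
  Overlap: { 'c' }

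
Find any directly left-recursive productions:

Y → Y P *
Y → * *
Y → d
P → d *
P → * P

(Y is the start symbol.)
Yes, Y is left-recursive

Y → Y P *: LEFT RECURSIVE (starts with Y)
Y → * *: starts with '*'
Y → d: starts with d
P → d *: starts with d
P → * P: starts with '*'

The grammar has direct left recursion on: Y.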